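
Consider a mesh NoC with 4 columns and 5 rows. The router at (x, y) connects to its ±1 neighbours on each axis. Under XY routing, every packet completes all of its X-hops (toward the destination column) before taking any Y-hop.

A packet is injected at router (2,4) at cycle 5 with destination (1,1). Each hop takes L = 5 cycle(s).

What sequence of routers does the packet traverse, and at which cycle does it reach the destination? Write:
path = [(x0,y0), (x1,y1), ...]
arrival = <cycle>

#0 — 2,4 | c5
#1 — 1,4 | c10 | W
#2 — 1,3 | c15 | S
#3 — 1,2 | c20 | S
#4 — 1,1 | c25 | S

path = [(2,4), (1,4), (1,3), (1,2), (1,1)]
arrival = 25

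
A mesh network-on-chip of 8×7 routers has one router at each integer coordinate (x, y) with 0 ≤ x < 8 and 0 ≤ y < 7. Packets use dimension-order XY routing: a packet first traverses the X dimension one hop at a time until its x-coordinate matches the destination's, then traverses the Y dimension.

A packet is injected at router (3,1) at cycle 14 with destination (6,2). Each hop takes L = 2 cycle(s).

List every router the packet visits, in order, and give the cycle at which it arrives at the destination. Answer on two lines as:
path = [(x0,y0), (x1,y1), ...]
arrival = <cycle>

path = [(3,1), (4,1), (5,1), (6,1), (6,2)]
arrival = 22

hop 0: (3,1) @ cyc 14
hop 1: (4,1) @ cyc 16  [E]
hop 2: (5,1) @ cyc 18  [E]
hop 3: (6,1) @ cyc 20  [E]
hop 4: (6,2) @ cyc 22  [N]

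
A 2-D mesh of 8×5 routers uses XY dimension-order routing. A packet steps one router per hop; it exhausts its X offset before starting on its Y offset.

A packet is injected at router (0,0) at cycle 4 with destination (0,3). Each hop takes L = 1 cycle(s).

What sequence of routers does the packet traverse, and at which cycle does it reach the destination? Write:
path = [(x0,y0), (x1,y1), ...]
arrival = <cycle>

#0 — 0,0 | c4
#1 — 0,1 | c5 | N
#2 — 0,2 | c6 | N
#3 — 0,3 | c7 | N

path = [(0,0), (0,1), (0,2), (0,3)]
arrival = 7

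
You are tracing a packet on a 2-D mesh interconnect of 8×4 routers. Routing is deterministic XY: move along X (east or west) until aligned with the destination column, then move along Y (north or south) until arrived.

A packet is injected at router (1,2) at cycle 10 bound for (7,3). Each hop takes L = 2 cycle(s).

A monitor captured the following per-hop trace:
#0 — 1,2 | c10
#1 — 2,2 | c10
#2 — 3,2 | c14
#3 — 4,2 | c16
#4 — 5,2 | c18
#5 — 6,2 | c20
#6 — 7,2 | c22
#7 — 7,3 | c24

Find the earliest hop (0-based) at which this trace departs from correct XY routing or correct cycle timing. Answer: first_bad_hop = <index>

first_bad_hop = 1

[1] (+1,+0) / 0c ⇒ BAD: Δcyc=0≠L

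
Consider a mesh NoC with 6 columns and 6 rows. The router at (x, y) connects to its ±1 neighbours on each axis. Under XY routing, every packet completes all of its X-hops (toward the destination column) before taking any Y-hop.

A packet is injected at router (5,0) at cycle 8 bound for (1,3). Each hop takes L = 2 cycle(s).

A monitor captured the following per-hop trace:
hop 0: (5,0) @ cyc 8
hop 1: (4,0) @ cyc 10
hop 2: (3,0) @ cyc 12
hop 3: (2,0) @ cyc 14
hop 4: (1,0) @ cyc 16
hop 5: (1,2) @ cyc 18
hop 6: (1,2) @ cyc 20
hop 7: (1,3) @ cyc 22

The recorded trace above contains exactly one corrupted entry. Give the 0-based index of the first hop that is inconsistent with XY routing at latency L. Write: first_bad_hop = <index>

hop 1: step (-1,+0), +2 cyc — ok
hop 2: step (-1,+0), +2 cyc — ok
hop 3: step (-1,+0), +2 cyc — ok
hop 4: step (-1,+0), +2 cyc — ok
hop 5: step (+0,+2), +2 cyc — BAD: non-unit step

first_bad_hop = 5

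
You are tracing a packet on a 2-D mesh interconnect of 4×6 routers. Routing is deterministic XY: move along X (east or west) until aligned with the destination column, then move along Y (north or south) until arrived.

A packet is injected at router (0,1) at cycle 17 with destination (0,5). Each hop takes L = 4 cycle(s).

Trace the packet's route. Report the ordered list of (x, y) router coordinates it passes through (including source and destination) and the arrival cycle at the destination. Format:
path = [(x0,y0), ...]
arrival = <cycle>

path = [(0,1), (0,2), (0,3), (0,4), (0,5)]
arrival = 33

src (0,1)  cyc=17
N→(0,2)  cyc=21
N→(0,3)  cyc=25
N→(0,4)  cyc=29
N→(0,5)  cyc=33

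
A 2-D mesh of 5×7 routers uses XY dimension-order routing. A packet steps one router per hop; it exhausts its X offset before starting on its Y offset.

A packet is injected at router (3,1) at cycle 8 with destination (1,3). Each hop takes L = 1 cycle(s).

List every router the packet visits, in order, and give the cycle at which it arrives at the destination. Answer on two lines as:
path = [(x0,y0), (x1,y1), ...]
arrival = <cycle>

[0] x=3 y=1 t=8
[1] x=2 y=1 t=9 →W
[2] x=1 y=1 t=10 →W
[3] x=1 y=2 t=11 →N
[4] x=1 y=3 t=12 →N

path = [(3,1), (2,1), (1,1), (1,2), (1,3)]
arrival = 12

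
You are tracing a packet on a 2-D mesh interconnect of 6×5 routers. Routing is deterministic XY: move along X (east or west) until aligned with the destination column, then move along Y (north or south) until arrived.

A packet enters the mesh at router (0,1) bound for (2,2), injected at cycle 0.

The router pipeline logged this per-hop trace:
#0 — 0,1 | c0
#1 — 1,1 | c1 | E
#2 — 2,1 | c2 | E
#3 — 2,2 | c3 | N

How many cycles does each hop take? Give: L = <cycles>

From hop 0 (0) to hop 1 (1): +1 cycles.
That increment is L by definition: L = 1.

L = 1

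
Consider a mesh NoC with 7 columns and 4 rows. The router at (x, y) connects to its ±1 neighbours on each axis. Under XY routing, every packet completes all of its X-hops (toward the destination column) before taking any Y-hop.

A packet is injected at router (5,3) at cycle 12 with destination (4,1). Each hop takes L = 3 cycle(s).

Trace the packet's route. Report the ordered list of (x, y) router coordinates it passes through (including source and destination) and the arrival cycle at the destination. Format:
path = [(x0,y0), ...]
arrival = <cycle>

[0] x=5 y=3 t=12
[1] x=4 y=3 t=15 →W
[2] x=4 y=2 t=18 →S
[3] x=4 y=1 t=21 →S

path = [(5,3), (4,3), (4,2), (4,1)]
arrival = 21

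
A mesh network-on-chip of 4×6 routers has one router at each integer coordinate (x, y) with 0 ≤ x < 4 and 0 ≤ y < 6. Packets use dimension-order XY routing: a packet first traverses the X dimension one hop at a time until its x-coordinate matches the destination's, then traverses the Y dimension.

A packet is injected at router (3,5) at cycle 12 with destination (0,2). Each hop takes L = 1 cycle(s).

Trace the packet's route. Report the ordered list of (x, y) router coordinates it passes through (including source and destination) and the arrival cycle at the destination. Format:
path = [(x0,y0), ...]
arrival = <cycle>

#0 — 3,5 | c12
#1 — 2,5 | c13 | W
#2 — 1,5 | c14 | W
#3 — 0,5 | c15 | W
#4 — 0,4 | c16 | S
#5 — 0,3 | c17 | S
#6 — 0,2 | c18 | S

path = [(3,5), (2,5), (1,5), (0,5), (0,4), (0,3), (0,2)]
arrival = 18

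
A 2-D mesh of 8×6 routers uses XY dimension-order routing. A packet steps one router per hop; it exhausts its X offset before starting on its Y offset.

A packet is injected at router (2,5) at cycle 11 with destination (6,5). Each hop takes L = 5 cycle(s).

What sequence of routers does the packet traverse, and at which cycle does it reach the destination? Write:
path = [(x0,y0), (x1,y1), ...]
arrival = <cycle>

#0 — 2,5 | c11
#1 — 3,5 | c16 | E
#2 — 4,5 | c21 | E
#3 — 5,5 | c26 | E
#4 — 6,5 | c31 | E

path = [(2,5), (3,5), (4,5), (5,5), (6,5)]
arrival = 31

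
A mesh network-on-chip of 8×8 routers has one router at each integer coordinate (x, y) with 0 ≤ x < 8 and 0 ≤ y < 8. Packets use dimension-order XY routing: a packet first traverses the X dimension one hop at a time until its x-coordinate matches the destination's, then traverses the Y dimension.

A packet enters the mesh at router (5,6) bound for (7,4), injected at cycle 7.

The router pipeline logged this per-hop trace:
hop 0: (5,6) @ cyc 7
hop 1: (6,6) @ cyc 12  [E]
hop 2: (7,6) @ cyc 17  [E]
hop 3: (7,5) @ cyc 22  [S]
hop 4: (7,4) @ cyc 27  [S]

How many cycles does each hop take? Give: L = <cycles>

Between hops 0 and 1 the cycle counter advances 12 − 7 = 5.
Per-hop latency L = Δcyc = 5.

L = 5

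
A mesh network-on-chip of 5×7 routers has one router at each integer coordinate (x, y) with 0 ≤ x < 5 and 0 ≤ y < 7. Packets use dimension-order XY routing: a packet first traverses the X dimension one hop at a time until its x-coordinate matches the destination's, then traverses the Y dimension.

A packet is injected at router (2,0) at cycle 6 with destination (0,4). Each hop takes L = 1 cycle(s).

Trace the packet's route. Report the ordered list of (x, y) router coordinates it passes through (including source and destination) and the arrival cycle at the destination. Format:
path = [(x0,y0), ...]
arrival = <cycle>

  0. router=(2,0) cycle=6 (inject)
  1. router=(1,0) cycle=7 dir=W
  2. router=(0,0) cycle=8 dir=W
  3. router=(0,1) cycle=9 dir=N
  4. router=(0,2) cycle=10 dir=N
  5. router=(0,3) cycle=11 dir=N
  6. router=(0,4) cycle=12 dir=N

path = [(2,0), (1,0), (0,0), (0,1), (0,2), (0,3), (0,4)]
arrival = 12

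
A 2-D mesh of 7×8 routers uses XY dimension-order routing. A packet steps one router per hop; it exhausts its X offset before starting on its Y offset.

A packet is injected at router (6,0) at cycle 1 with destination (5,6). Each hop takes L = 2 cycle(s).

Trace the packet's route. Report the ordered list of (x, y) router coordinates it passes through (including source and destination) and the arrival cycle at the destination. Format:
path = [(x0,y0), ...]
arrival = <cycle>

path = [(6,0), (5,0), (5,1), (5,2), (5,3), (5,4), (5,5), (5,6)]
arrival = 15

#0 — 6,0 | c1
#1 — 5,0 | c3 | W
#2 — 5,1 | c5 | N
#3 — 5,2 | c7 | N
#4 — 5,3 | c9 | N
#5 — 5,4 | c11 | N
#6 — 5,5 | c13 | N
#7 — 5,6 | c15 | N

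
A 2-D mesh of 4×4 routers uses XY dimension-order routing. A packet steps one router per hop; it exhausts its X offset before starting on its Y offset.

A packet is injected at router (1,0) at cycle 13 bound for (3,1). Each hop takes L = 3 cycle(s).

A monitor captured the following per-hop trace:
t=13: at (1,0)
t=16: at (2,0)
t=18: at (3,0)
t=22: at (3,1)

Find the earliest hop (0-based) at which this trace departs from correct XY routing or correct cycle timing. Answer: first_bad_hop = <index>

check 1→ d=(1,0) cyc+3: ok
check 2→ d=(1,0) cyc+2: BAD: Δcyc=2≠L

first_bad_hop = 2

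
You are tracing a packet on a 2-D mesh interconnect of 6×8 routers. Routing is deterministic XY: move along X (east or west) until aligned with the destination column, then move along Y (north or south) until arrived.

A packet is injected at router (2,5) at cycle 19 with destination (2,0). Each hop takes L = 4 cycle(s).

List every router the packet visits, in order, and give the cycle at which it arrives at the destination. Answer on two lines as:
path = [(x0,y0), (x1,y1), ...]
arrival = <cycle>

path = [(2,5), (2,4), (2,3), (2,2), (2,1), (2,0)]
arrival = 39

src (2,5)  cyc=19
S→(2,4)  cyc=23
S→(2,3)  cyc=27
S→(2,2)  cyc=31
S→(2,1)  cyc=35
S→(2,0)  cyc=39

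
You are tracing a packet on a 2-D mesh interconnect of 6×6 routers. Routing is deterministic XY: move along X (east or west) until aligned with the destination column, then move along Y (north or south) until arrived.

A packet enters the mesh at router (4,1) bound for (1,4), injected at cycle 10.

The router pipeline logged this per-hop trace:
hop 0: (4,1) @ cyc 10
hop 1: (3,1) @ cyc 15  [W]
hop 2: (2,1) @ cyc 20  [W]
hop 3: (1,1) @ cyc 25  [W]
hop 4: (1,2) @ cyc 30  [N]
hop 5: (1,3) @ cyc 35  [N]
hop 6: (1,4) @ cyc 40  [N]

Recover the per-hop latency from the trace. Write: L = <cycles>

L = 5

From hop 0 (10) to hop 1 (15): +5 cycles.
That increment is L by definition: L = 5.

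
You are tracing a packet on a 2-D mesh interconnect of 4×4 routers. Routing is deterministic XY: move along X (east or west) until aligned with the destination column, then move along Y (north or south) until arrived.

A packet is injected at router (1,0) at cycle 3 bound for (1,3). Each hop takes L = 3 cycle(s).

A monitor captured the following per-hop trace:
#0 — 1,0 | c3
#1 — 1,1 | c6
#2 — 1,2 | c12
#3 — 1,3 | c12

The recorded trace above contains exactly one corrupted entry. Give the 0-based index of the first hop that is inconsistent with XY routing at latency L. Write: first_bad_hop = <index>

hop 1: step (+0,+1), +3 cyc — ok
hop 2: step (+0,+1), +6 cyc — BAD: Δcyc=6≠L

first_bad_hop = 2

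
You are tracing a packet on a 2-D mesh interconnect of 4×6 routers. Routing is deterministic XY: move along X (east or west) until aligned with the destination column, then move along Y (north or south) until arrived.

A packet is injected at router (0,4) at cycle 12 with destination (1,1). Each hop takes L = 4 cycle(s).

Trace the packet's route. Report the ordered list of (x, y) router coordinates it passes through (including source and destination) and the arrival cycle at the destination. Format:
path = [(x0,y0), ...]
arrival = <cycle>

path = [(0,4), (1,4), (1,3), (1,2), (1,1)]
arrival = 28

hop 0: (0,4) @ cyc 12
hop 1: (1,4) @ cyc 16  [E]
hop 2: (1,3) @ cyc 20  [S]
hop 3: (1,2) @ cyc 24  [S]
hop 4: (1,1) @ cyc 28  [S]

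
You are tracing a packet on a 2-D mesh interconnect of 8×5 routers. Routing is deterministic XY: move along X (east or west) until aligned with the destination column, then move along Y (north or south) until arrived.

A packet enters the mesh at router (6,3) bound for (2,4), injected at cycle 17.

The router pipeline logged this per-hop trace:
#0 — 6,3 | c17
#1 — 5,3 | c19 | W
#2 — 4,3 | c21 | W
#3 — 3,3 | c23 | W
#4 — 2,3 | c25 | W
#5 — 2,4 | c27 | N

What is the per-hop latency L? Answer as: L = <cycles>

L = 2

cyc[1] − cyc[0] = 19 − 17 = 2.
Per-hop latency L = Δcyc = 2.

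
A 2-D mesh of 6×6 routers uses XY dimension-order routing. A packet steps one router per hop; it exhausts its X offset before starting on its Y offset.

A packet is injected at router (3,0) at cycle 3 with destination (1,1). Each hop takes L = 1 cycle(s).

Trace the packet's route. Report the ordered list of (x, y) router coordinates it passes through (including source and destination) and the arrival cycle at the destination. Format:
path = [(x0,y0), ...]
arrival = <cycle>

path = [(3,0), (2,0), (1,0), (1,1)]
arrival = 6

src (3,0)  cyc=3
W→(2,0)  cyc=4
W→(1,0)  cyc=5
N→(1,1)  cyc=6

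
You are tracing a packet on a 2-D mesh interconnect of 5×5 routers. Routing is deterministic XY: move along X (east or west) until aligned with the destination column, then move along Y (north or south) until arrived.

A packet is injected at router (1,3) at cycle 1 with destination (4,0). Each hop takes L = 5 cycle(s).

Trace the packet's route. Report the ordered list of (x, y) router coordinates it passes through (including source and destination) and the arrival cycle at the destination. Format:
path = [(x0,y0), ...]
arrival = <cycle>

[0] x=1 y=3 t=1
[1] x=2 y=3 t=6 →E
[2] x=3 y=3 t=11 →E
[3] x=4 y=3 t=16 →E
[4] x=4 y=2 t=21 →S
[5] x=4 y=1 t=26 →S
[6] x=4 y=0 t=31 →S

path = [(1,3), (2,3), (3,3), (4,3), (4,2), (4,1), (4,0)]
arrival = 31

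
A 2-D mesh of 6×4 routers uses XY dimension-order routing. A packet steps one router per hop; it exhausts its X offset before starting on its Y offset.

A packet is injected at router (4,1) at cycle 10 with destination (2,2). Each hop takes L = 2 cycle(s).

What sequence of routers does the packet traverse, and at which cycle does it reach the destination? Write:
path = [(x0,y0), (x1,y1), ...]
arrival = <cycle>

#0 — 4,1 | c10
#1 — 3,1 | c12 | W
#2 — 2,1 | c14 | W
#3 — 2,2 | c16 | N

path = [(4,1), (3,1), (2,1), (2,2)]
arrival = 16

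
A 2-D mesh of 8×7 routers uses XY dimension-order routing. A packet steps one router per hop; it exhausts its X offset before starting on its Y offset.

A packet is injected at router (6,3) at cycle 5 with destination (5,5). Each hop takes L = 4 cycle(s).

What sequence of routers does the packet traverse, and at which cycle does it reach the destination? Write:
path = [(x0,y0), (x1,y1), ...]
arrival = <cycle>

  0. router=(6,3) cycle=5 (inject)
  1. router=(5,3) cycle=9 dir=W
  2. router=(5,4) cycle=13 dir=N
  3. router=(5,5) cycle=17 dir=N

path = [(6,3), (5,3), (5,4), (5,5)]
arrival = 17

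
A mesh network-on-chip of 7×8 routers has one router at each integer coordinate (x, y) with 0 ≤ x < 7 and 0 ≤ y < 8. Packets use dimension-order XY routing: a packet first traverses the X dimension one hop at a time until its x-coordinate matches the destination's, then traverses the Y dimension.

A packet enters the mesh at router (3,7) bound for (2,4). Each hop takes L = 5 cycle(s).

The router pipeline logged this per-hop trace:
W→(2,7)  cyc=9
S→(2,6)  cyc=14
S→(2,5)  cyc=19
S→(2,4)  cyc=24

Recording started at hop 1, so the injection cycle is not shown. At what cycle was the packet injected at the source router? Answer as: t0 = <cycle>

The first recorded entry is hop 1 at cycle 9.
So t0 = 9 − 1·5 = 4.

t0 = 4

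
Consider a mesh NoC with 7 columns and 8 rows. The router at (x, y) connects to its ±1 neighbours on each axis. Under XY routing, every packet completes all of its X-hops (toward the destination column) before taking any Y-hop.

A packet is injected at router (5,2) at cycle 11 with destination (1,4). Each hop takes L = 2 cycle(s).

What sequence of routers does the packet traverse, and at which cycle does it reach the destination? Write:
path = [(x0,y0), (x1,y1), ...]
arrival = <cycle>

path = [(5,2), (4,2), (3,2), (2,2), (1,2), (1,3), (1,4)]
arrival = 23

[0] x=5 y=2 t=11
[1] x=4 y=2 t=13 →W
[2] x=3 y=2 t=15 →W
[3] x=2 y=2 t=17 →W
[4] x=1 y=2 t=19 →W
[5] x=1 y=3 t=21 →N
[6] x=1 y=4 t=23 →N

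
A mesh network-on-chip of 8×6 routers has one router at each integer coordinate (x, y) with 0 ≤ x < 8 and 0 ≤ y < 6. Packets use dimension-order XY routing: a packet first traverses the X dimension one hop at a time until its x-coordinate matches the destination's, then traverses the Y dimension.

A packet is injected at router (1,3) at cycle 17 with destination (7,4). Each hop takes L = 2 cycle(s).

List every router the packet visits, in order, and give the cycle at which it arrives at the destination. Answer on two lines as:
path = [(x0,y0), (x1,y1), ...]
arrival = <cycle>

  0. router=(1,3) cycle=17 (inject)
  1. router=(2,3) cycle=19 dir=E
  2. router=(3,3) cycle=21 dir=E
  3. router=(4,3) cycle=23 dir=E
  4. router=(5,3) cycle=25 dir=E
  5. router=(6,3) cycle=27 dir=E
  6. router=(7,3) cycle=29 dir=E
  7. router=(7,4) cycle=31 dir=N

path = [(1,3), (2,3), (3,3), (4,3), (5,3), (6,3), (7,3), (7,4)]
arrival = 31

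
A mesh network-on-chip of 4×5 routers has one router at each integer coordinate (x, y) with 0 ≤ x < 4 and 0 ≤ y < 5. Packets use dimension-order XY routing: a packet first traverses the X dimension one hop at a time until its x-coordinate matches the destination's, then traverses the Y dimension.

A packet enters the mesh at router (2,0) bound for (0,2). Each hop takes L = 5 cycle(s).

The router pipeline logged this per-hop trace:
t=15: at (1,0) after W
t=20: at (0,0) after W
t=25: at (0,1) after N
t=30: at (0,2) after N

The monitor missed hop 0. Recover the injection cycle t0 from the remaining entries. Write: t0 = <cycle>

t0 = 10

At hop 1 the cycle is 15; in general cyc_k = t0 + kL.
t0 = cyc[1] − L = 15 − 5 = 10.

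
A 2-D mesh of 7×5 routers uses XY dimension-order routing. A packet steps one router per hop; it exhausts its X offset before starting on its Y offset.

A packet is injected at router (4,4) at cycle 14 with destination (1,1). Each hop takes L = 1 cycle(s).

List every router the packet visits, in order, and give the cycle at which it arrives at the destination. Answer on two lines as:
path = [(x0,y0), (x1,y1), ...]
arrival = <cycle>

path = [(4,4), (3,4), (2,4), (1,4), (1,3), (1,2), (1,1)]
arrival = 20

src (4,4)  cyc=14
W→(3,4)  cyc=15
W→(2,4)  cyc=16
W→(1,4)  cyc=17
S→(1,3)  cyc=18
S→(1,2)  cyc=19
S→(1,1)  cyc=20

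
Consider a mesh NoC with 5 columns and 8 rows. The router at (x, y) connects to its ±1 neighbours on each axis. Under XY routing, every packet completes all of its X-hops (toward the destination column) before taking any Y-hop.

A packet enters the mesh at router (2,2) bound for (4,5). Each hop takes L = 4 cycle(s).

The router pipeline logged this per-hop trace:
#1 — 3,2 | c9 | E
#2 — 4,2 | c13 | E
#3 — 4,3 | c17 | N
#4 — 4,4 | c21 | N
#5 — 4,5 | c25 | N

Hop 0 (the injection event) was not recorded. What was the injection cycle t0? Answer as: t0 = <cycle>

t0 = 5

At hop 1 the cycle is 9; in general cyc_k = t0 + kL.
Therefore t0 = 9 − L = 5.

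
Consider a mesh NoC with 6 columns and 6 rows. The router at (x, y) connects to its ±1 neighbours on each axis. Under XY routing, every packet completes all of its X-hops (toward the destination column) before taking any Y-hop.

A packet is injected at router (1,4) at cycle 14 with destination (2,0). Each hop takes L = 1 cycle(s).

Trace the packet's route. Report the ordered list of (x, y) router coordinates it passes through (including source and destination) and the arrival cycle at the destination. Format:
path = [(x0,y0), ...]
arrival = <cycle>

path = [(1,4), (2,4), (2,3), (2,2), (2,1), (2,0)]
arrival = 19

src (1,4)  cyc=14
E→(2,4)  cyc=15
S→(2,3)  cyc=16
S→(2,2)  cyc=17
S→(2,1)  cyc=18
S→(2,0)  cyc=19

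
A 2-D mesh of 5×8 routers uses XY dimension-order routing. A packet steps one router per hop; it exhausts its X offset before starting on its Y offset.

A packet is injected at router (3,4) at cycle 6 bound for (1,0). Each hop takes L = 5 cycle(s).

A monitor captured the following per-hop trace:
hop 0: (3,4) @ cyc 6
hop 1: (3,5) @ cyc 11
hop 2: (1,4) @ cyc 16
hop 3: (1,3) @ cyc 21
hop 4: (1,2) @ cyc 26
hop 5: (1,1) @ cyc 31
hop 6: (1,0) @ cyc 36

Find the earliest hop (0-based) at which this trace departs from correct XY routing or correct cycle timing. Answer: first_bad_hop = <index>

hop 1: step (+0,+1), +5 cyc — BAD: Y-move but x=3≠1

first_bad_hop = 1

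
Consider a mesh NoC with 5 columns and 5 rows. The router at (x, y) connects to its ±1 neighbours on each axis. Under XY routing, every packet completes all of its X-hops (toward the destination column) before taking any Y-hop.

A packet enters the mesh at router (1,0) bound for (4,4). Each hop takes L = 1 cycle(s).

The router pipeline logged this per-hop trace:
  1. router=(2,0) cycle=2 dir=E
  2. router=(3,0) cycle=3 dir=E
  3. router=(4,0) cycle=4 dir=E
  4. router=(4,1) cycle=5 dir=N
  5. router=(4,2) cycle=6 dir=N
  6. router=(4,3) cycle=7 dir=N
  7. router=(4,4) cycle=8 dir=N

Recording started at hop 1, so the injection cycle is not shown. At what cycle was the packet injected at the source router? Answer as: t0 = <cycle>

t0 = 1

At hop 1 the cycle is 2; in general cyc_k = t0 + kL.
t0 = cyc[1] − L = 2 − 1 = 1.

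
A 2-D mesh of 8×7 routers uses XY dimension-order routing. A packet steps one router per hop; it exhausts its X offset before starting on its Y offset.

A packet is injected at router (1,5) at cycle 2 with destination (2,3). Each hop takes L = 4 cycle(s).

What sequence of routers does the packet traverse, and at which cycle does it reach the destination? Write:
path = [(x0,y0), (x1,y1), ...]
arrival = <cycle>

src (1,5)  cyc=2
E→(2,5)  cyc=6
S→(2,4)  cyc=10
S→(2,3)  cyc=14

path = [(1,5), (2,5), (2,4), (2,3)]
arrival = 14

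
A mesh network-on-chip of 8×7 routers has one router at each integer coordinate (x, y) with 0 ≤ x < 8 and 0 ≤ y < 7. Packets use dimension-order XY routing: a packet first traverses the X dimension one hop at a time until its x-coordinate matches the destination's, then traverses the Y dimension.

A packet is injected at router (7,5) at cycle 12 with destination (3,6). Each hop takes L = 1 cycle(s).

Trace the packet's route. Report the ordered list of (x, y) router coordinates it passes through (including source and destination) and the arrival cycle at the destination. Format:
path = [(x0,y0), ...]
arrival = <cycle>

#0 — 7,5 | c12
#1 — 6,5 | c13 | W
#2 — 5,5 | c14 | W
#3 — 4,5 | c15 | W
#4 — 3,5 | c16 | W
#5 — 3,6 | c17 | N

path = [(7,5), (6,5), (5,5), (4,5), (3,5), (3,6)]
arrival = 17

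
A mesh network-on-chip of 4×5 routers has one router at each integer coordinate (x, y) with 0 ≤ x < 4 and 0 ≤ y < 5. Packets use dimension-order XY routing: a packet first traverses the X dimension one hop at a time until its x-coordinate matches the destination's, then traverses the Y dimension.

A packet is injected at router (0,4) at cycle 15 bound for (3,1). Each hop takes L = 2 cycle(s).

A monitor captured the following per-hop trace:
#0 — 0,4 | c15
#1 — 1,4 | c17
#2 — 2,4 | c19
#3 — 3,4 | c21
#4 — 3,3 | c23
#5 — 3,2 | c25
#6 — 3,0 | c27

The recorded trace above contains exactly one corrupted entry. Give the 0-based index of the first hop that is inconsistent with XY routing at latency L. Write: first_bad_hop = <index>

[1] (+1,+0) / 2c ⇒ ok
[2] (+1,+0) / 2c ⇒ ok
[3] (+1,+0) / 2c ⇒ ok
[4] (+0,-1) / 2c ⇒ ok
[5] (+0,-1) / 2c ⇒ ok
[6] (+0,-2) / 2c ⇒ BAD: non-unit step

first_bad_hop = 6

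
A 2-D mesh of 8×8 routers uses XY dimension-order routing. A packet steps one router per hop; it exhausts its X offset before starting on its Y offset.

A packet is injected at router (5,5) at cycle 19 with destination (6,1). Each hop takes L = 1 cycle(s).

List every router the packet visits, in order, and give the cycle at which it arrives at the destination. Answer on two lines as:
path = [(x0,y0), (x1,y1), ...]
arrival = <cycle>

path = [(5,5), (6,5), (6,4), (6,3), (6,2), (6,1)]
arrival = 24

hop 0: (5,5) @ cyc 19
hop 1: (6,5) @ cyc 20  [E]
hop 2: (6,4) @ cyc 21  [S]
hop 3: (6,3) @ cyc 22  [S]
hop 4: (6,2) @ cyc 23  [S]
hop 5: (6,1) @ cyc 24  [S]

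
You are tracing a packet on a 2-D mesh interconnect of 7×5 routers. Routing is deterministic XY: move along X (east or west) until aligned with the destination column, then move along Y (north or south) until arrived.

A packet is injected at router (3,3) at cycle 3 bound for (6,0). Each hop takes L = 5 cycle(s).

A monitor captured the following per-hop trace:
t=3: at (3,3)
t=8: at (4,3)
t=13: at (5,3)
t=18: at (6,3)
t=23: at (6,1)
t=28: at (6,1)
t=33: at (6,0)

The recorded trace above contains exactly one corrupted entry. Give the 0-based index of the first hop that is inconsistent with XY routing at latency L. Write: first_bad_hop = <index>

[1] (+1,+0) / 5c ⇒ ok
[2] (+1,+0) / 5c ⇒ ok
[3] (+1,+0) / 5c ⇒ ok
[4] (+0,-2) / 5c ⇒ BAD: non-unit step

first_bad_hop = 4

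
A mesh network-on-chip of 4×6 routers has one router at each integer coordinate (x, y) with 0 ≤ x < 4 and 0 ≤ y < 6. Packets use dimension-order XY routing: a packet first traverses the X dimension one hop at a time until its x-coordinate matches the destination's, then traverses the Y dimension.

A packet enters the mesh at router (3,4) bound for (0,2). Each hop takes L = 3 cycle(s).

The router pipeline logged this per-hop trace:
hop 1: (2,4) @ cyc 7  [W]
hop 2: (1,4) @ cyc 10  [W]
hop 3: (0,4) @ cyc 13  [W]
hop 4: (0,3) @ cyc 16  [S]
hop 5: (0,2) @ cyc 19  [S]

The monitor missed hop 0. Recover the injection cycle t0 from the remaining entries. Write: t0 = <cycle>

t0 = 4

At hop 1 the cycle is 7; in general cyc_k = t0 + kL.
Therefore t0 = 7 − L = 4.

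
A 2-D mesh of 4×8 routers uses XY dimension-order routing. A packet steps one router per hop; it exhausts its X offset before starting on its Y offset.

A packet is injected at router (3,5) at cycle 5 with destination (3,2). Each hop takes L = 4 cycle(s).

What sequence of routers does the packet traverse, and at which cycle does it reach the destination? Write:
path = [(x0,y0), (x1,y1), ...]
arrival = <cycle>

path = [(3,5), (3,4), (3,3), (3,2)]
arrival = 17

src (3,5)  cyc=5
S→(3,4)  cyc=9
S→(3,3)  cyc=13
S→(3,2)  cyc=17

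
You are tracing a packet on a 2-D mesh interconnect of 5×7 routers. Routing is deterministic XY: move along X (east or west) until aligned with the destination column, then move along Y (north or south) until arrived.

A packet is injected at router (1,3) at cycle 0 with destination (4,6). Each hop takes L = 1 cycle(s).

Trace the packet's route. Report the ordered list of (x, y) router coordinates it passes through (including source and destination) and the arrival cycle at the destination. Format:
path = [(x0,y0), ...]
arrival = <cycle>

path = [(1,3), (2,3), (3,3), (4,3), (4,4), (4,5), (4,6)]
arrival = 6

hop 0: (1,3) @ cyc 0
hop 1: (2,3) @ cyc 1  [E]
hop 2: (3,3) @ cyc 2  [E]
hop 3: (4,3) @ cyc 3  [E]
hop 4: (4,4) @ cyc 4  [N]
hop 5: (4,5) @ cyc 5  [N]
hop 6: (4,6) @ cyc 6  [N]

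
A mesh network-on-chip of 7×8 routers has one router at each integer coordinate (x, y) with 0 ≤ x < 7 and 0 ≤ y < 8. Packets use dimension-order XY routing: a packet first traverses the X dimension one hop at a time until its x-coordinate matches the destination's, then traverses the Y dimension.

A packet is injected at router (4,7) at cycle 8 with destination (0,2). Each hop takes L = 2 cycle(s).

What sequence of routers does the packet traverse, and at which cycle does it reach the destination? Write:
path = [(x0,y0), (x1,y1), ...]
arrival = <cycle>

path = [(4,7), (3,7), (2,7), (1,7), (0,7), (0,6), (0,5), (0,4), (0,3), (0,2)]
arrival = 26

hop 0: (4,7) @ cyc 8
hop 1: (3,7) @ cyc 10  [W]
hop 2: (2,7) @ cyc 12  [W]
hop 3: (1,7) @ cyc 14  [W]
hop 4: (0,7) @ cyc 16  [W]
hop 5: (0,6) @ cyc 18  [S]
hop 6: (0,5) @ cyc 20  [S]
hop 7: (0,4) @ cyc 22  [S]
hop 8: (0,3) @ cyc 24  [S]
hop 9: (0,2) @ cyc 26  [S]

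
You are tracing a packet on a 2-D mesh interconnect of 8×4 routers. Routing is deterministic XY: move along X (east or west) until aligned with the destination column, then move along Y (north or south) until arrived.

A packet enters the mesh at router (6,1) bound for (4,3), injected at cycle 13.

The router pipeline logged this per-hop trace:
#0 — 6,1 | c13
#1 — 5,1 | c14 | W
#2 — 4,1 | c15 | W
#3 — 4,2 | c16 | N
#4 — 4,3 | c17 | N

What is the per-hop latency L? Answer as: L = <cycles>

cyc[1] − cyc[0] = 14 − 13 = 1.
Each hop adds L, hence L = 1.

L = 1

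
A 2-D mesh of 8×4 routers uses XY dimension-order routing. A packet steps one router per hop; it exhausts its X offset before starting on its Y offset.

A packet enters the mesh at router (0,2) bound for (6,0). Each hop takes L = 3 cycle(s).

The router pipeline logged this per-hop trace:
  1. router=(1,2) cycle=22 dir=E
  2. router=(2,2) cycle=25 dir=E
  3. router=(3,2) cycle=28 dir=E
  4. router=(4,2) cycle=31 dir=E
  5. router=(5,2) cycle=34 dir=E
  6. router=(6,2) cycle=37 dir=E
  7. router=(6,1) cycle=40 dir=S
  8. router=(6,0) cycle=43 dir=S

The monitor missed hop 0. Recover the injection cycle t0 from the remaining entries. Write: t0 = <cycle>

t0 = 19

The first recorded entry is hop 1 at cycle 22.
So t0 = 22 − 1·3 = 19.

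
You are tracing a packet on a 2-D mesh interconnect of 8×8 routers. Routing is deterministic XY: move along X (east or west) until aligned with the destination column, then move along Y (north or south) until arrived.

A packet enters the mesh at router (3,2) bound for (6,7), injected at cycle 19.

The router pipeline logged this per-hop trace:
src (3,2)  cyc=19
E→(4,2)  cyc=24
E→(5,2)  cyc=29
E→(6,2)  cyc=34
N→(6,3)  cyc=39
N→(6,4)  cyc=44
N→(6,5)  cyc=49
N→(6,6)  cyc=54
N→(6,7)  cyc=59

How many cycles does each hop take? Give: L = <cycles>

From hop 0 (19) to hop 1 (24): +5 cycles.
Per-hop latency L = Δcyc = 5.

L = 5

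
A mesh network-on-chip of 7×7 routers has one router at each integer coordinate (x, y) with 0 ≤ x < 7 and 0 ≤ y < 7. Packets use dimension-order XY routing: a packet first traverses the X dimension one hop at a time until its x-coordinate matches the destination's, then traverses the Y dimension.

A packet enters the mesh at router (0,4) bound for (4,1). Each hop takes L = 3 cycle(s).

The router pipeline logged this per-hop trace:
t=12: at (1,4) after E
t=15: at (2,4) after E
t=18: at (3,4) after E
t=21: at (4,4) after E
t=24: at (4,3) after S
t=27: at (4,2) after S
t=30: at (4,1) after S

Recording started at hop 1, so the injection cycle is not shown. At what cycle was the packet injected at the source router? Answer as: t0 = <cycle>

At hop 1 the cycle is 12; in general cyc_k = t0 + kL.
t0 = cyc[1] − L = 12 − 3 = 9.

t0 = 9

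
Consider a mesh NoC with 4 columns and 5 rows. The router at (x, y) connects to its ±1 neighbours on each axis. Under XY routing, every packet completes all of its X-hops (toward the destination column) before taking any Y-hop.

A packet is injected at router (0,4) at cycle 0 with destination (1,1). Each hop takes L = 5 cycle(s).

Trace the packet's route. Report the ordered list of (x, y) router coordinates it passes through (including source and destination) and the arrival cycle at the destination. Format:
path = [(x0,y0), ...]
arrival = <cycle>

hop 0: (0,4) @ cyc 0
hop 1: (1,4) @ cyc 5  [E]
hop 2: (1,3) @ cyc 10  [S]
hop 3: (1,2) @ cyc 15  [S]
hop 4: (1,1) @ cyc 20  [S]

path = [(0,4), (1,4), (1,3), (1,2), (1,1)]
arrival = 20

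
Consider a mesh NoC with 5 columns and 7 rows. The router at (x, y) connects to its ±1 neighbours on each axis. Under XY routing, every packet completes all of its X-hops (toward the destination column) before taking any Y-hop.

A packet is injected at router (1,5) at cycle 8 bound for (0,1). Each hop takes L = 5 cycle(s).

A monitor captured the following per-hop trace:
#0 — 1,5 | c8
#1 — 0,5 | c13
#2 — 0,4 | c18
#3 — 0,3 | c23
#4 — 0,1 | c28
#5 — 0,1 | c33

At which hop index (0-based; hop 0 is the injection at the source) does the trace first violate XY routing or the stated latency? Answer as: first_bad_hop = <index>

first_bad_hop = 4

hop 1: step (-1,+0), +5 cyc — ok
hop 2: step (+0,-1), +5 cyc — ok
hop 3: step (+0,-1), +5 cyc — ok
hop 4: step (+0,-2), +5 cyc — BAD: non-unit step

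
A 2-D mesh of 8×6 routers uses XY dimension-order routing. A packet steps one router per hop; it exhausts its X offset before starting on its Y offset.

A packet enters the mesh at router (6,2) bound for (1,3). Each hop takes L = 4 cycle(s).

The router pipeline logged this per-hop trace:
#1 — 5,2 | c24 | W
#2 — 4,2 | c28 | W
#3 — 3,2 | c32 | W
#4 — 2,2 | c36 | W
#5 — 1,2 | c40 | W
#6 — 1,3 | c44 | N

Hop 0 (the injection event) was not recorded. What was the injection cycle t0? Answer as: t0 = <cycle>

The first recorded entry is hop 1 at cycle 24.
t0 = cyc[1] − L = 24 − 4 = 20.

t0 = 20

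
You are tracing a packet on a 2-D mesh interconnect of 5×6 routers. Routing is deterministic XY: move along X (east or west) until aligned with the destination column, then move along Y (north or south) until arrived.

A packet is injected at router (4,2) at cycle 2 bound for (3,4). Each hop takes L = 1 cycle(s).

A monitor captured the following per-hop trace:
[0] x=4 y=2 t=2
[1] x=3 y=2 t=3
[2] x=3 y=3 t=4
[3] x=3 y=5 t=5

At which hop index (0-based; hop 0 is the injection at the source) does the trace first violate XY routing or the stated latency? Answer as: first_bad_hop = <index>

check 1→ d=(-1,0) cyc+1: ok
check 2→ d=(0,1) cyc+1: ok
check 3→ d=(0,2) cyc+1: BAD: non-unit step

first_bad_hop = 3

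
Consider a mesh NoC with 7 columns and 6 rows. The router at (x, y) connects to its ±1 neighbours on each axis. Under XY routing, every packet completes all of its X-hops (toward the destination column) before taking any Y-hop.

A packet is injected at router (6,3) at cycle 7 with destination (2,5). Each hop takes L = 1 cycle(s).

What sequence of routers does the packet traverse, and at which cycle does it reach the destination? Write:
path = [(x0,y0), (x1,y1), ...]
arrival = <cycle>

hop 0: (6,3) @ cyc 7
hop 1: (5,3) @ cyc 8  [W]
hop 2: (4,3) @ cyc 9  [W]
hop 3: (3,3) @ cyc 10  [W]
hop 4: (2,3) @ cyc 11  [W]
hop 5: (2,4) @ cyc 12  [N]
hop 6: (2,5) @ cyc 13  [N]

path = [(6,3), (5,3), (4,3), (3,3), (2,3), (2,4), (2,5)]
arrival = 13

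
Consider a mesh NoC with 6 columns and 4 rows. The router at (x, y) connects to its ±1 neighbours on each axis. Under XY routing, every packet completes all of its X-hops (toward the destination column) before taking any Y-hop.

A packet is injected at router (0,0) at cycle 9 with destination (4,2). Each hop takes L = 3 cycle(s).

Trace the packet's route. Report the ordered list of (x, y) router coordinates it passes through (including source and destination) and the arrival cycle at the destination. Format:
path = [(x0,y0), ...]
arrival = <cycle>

path = [(0,0), (1,0), (2,0), (3,0), (4,0), (4,1), (4,2)]
arrival = 27

hop 0: (0,0) @ cyc 9
hop 1: (1,0) @ cyc 12  [E]
hop 2: (2,0) @ cyc 15  [E]
hop 3: (3,0) @ cyc 18  [E]
hop 4: (4,0) @ cyc 21  [E]
hop 5: (4,1) @ cyc 24  [N]
hop 6: (4,2) @ cyc 27  [N]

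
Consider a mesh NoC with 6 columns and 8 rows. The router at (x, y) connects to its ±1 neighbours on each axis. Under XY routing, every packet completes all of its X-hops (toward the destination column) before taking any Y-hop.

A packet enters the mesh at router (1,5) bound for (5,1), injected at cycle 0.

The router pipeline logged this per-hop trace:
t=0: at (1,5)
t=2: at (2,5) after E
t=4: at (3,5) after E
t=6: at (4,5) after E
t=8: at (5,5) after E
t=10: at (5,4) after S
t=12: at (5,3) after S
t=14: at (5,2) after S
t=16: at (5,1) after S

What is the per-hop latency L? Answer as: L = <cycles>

From hop 0 (0) to hop 1 (2): +2 cycles.
Per-hop latency L = Δcyc = 2.

L = 2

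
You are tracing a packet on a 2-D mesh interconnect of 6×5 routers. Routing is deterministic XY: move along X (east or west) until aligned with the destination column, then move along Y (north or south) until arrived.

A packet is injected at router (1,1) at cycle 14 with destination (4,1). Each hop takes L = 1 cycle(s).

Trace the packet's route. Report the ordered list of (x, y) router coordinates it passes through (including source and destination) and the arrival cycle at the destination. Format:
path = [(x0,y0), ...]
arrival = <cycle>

[0] x=1 y=1 t=14
[1] x=2 y=1 t=15 →E
[2] x=3 y=1 t=16 →E
[3] x=4 y=1 t=17 →E

path = [(1,1), (2,1), (3,1), (4,1)]
arrival = 17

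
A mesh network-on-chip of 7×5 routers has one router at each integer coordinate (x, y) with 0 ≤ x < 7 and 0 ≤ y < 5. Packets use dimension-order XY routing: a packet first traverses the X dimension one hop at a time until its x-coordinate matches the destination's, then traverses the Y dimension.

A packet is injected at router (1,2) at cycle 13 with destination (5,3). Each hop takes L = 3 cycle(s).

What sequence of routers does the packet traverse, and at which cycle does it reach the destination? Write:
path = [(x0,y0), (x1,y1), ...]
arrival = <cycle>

src (1,2)  cyc=13
E→(2,2)  cyc=16
E→(3,2)  cyc=19
E→(4,2)  cyc=22
E→(5,2)  cyc=25
N→(5,3)  cyc=28

path = [(1,2), (2,2), (3,2), (4,2), (5,2), (5,3)]
arrival = 28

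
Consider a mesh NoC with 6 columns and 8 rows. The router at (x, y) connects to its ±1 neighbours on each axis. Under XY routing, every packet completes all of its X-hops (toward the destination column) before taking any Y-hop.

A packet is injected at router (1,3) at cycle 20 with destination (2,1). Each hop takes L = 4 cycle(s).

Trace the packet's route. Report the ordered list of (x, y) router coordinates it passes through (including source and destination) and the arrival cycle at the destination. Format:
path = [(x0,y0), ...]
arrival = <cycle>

hop 0: (1,3) @ cyc 20
hop 1: (2,3) @ cyc 24  [E]
hop 2: (2,2) @ cyc 28  [S]
hop 3: (2,1) @ cyc 32  [S]

path = [(1,3), (2,3), (2,2), (2,1)]
arrival = 32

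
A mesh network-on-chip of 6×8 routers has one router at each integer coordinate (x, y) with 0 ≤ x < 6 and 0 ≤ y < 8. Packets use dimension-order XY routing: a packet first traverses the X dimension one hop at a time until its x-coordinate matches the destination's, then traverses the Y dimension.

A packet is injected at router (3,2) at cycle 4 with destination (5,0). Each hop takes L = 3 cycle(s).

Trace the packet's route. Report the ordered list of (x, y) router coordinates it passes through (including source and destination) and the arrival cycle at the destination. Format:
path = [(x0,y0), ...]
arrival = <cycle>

path = [(3,2), (4,2), (5,2), (5,1), (5,0)]
arrival = 16

src (3,2)  cyc=4
E→(4,2)  cyc=7
E→(5,2)  cyc=10
S→(5,1)  cyc=13
S→(5,0)  cyc=16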